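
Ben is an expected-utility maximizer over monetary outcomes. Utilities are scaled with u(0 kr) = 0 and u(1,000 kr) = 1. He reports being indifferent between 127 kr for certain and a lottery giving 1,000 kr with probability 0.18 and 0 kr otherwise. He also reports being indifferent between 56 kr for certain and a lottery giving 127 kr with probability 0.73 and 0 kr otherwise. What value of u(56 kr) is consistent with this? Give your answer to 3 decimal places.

From the first indifference, u(127 kr) = 0.18·u(1,000 kr) + 0.82·u(0 kr) = 0.18·1 + 0.82·0 = 0.18.
Chaining: u(56 kr) = 0.73·0.18 + 0.27·0.00 = 0.1314.

0.131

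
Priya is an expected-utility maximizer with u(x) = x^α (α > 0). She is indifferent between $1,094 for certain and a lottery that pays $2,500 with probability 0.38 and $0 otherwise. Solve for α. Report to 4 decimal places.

α ≈ 1.1708

Since u(0) = 0, the lottery's EU is 0.38·2500^α.
Equating: 1094^α = 0.38·2500^α, i.e. 0.4376^α = 0.38.
Taking logs: α·ln(1094/2500) = ln(0.38), so α = -0.9675840 / -0.8264500 ≈ 1.1708.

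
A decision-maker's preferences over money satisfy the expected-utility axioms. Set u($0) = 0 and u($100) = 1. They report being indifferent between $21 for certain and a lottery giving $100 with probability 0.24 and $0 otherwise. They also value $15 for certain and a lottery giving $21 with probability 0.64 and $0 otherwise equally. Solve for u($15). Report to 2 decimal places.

The first gamble pins u($21): it must equal 0.24·1 + 0.76·0 = 0.24.
Chaining: u($15) = 0.64·0.24 + 0.36·0.00 = 0.1536.

0.15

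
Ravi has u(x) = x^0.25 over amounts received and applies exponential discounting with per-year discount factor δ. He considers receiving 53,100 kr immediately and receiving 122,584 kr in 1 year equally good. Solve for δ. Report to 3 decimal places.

δ ≈ 0.811

Indifference means u(53100) = δ · u(122584), so δ = u(53100)/u(122584).
With u(x) = x^0.25: δ = 53100^0.25/122584^0.25 = (53100/122584)^0.25 = 0.81127.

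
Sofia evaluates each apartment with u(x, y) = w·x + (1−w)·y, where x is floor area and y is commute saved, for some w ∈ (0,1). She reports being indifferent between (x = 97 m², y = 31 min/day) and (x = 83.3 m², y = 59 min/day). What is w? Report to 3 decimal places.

Equating utilities: w·97 + (1−w)·31 = w·83.3 + (1−w)·59.
Collecting terms: w·13.7 = (1−w)·28.
So w/(1−w) = 28/13.7 = 2.0438, giving w = 28/(13.7+28) = 0.671.

w = 0.671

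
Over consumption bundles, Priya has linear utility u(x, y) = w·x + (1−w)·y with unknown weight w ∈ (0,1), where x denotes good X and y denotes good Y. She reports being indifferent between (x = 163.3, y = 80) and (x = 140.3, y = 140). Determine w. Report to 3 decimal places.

Equating utilities: w·163.3 + (1−w)·80 = w·140.3 + (1−w)·140.
Collecting terms: w·23 = (1−w)·60.
So w/(1−w) = 60/23 = 2.6087, giving w = 60/(23+60) = 0.723.

w = 0.723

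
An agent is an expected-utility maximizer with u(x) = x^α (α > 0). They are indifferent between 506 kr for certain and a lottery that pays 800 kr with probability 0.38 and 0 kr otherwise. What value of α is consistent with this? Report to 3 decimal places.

EU(lottery) = 0.38·800^α + 0.62·0 = 0.38·800^α.
Indifference: 506^α = 0.38·800^α, so (506/800)^α = 0.38.
Take logs: α = ln 0.38 / ln(506/800) ≈ 2.11228.

α ≈ 2.112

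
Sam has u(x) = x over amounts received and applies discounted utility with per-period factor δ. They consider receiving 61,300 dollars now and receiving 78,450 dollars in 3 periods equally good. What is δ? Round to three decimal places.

δ ≈ 0.921

The payoff in 3 periods is discounted by δ^3, so u(61300) = δ^3·u(78450) and δ^3 = u(61300)/u(78450).
With u(x) = x: δ^3 = 61300/78450 = 0.78139.
Hence δ = (0.78139)^(1/3) = 0.92106.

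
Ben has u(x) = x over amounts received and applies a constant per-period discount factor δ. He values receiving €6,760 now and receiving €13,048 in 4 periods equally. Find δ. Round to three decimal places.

δ ≈ 0.848

The payoff in 4 periods is discounted by δ^4, so u(6760) = δ^4·u(13048) and δ^4 = u(6760)/u(13048).
With u(x) = x: δ^4 = 6760/13048 = 0.51809.
Taking the 4th root: δ = 0.51809^(1/4) ≈ 0.848.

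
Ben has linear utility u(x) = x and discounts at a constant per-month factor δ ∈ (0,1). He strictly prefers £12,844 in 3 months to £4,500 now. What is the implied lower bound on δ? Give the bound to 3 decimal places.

δ > 0.705

The preference means 4500 < δ^3·12844.
Dividing by 12844: δ^3 > 0.35036. Both sides are positive, so the cube root keeps the direction.
δ > 0.35036^(1/3) = 0.705.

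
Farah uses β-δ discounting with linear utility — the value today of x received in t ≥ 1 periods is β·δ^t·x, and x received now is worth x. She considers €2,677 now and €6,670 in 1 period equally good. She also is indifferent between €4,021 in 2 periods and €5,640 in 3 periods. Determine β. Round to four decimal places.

β ≈ 0.5629

Both payoffs in the second observation are in the future, so β drops out: δ^2·4021 = δ^3·5640 ⇒ δ = 4021/5640 = 0.71294.
Now use the now-vs-future pair: 2677 = β·δ·6670 gives β = 2677/(0.71294·6670) ≈ 0.5629.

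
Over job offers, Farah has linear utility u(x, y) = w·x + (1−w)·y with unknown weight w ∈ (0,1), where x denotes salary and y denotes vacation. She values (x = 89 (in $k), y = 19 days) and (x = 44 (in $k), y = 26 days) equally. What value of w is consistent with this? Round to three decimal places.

u(89,19) = u(44,26) means w·89 + (1−w)·19 = w·44 + (1−w)·26.
Collecting terms: w·45 = (1−w)·7.
So w/(1−w) = 7/45 = 0.1556, giving w = 7/(45+7) = 0.135.

w = 0.135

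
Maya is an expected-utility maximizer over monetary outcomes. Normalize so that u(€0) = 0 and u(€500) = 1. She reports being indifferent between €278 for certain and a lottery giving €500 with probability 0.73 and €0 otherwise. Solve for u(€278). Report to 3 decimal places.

By the standard-gamble method, u(€278) is just the indifference probability on the best outcome: 0.73.

0.730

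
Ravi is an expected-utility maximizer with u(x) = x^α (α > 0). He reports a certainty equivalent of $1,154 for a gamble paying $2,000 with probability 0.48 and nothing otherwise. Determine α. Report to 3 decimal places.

α ≈ 1.335

Since u(0) = 0, the lottery's EU is 0.48·2000^α.
Equating: 1154^α = 0.48·2000^α, i.e. 0.5770^α = 0.48.
Take logs: α = ln 0.48 / ln(1154/2000) ≈ 1.33470.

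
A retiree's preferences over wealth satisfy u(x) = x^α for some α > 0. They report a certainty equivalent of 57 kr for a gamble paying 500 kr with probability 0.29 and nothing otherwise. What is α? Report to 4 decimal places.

α ≈ 0.5700

Since u(0) = 0, the lottery's EU is 0.29·500^α.
Setting u(57) equal to that: 57^α = 0.29·500^α ⇒ (57/500)^α = 0.29.
Taking logs: α·ln(57/500) = ln(0.29), so α = -1.2378744 / -2.1715568 ≈ 0.5700.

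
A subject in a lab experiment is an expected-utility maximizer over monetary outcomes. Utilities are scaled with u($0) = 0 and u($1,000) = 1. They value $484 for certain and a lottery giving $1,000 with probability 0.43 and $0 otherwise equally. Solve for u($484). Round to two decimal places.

0.43

The indifference gives u($484) = 0.43·u($1,000) + 0.57·u($0) = 0.43·1 + 0.57·0 = 0.43.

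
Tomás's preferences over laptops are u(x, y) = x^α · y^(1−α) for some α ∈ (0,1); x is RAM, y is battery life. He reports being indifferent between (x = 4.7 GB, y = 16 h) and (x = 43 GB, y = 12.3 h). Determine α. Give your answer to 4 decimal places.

Indifference: 4.7^α · 16^(1−α) = 43^α · 12.3^(1−α).
Taking logs: α·ln 4.7 + (1−α)·ln 16 = α·ln 43 + (1−α)·ln 12.3, i.e. α·-2.2136376 = (1−α)·-0.2629895.
With A = -2.2136376 and B = -0.2629895: α·A = (1−α)·B, so α = B/(A+B) = -0.2629895/-2.4766271 ≈ 0.1062.

α ≈ 0.1062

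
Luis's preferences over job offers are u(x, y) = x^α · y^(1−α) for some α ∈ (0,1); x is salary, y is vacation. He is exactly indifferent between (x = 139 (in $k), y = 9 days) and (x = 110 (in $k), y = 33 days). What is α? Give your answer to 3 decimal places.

α ≈ 0.847

The Cobb–Douglas utilities coincide, so 139^α·9^(1−α) = 110^α·33^(1−α).
Rearrange to (139/110)^α = (33/9)^(1−α) and take logs: α·0.233994 = (1−α)·1.299283.
So α/(1−α) = (1.299283)/(0.233994) = 5.552634, and α = 5.552634/6.552634 ≈ 0.847.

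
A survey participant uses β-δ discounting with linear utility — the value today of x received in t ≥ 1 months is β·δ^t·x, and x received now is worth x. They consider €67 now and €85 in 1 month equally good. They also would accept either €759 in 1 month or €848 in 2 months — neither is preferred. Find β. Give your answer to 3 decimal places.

β ≈ 0.881

The second indifference involves only future payoffs, so β cancels: β·δ^1·759 = β·δ^2·848, giving δ = 759/848 = 0.89505.
The first indifference: 67 = β·δ·85, so β = 67/(δ·85) = 67/(0.89505·85) ≈ 0.881.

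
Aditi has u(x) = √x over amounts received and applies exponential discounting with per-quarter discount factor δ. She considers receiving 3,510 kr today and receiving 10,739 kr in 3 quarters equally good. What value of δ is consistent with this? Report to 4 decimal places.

δ ≈ 0.8300

Equating discounted utilities: u(3510) = δ^3·u(10739) ⇒ δ^3 = u(3510)/u(10739).
With u(x) = √x: δ^3 = √3510/√10739 = √(3510/10739) = 0.57170.
So δ = 0.57170^(1/3) ≈ 0.8300.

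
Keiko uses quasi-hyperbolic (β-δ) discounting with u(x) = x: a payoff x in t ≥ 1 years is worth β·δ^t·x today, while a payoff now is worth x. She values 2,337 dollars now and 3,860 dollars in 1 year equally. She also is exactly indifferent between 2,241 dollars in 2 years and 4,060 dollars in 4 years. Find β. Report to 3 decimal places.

β ≈ 0.815

The second indifference involves only future payoffs, so β cancels: β·δ^2·2241 = β·δ^4·4060, giving δ^2 = 2241/4060 = 0.55197, so δ = 0.74295.
Now use the now-vs-future pair: 2337 = β·δ·3860 gives β = 2337/(0.74295·3860) ≈ 0.815.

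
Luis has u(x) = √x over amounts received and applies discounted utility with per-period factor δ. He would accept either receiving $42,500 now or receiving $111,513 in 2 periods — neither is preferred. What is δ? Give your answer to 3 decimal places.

The payoff in 2 periods is discounted by δ^2, so u(42500) = δ^2·u(111513) and δ^2 = u(42500)/u(111513).
Since u(x) = √x, δ^2 = √(42500/111513) = 0.61735.
Taking the square root: δ = 0.61735^(1/2) ≈ 0.786.

δ ≈ 0.786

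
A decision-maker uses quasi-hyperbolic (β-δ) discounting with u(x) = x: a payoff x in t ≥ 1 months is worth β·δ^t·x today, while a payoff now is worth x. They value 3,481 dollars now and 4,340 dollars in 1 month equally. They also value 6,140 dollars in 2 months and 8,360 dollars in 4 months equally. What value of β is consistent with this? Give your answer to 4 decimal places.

β ≈ 0.9359

Both payoffs in the second observation are in the future, so β drops out: δ^2·6140 = δ^4·8360 ⇒ δ^2 = 6140/8360 = 0.73445, so δ = 0.85700.
Substituting δ into 3481 = β·δ·4340: β = 3481/(3719.382) ≈ 0.9359.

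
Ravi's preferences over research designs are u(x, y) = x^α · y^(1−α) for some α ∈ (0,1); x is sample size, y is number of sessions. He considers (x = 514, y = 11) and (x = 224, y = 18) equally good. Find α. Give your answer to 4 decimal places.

Set the two utilities equal: 514^α·11^(1−α) = 224^α·18^(1−α).
(514/224)^α = (18/11)^(1−α); take logs: α·ln(514/224) = (1−α)·ln(18/11), i.e. α·0.8305772 = (1−α)·0.4924765.
With A = 0.8305772 and B = 0.4924765: α·A = (1−α)·B, so α = B/(A+B) = 0.4924765/1.3230537 ≈ 0.3722.

α ≈ 0.3722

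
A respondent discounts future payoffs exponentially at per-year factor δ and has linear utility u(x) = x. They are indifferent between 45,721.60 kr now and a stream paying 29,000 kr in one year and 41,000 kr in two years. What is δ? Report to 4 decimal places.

Equating present values: 45721.60 = 29000δ + 41000δ².
So 41000δ² + 29000δ − 45721.60 = 0.
The positive root is δ = [−29000 + √(29000² + 4·41000·45721.60)] / (2·41000) = (−29000 + 91320.000)/82000 ≈ 0.7600.

δ ≈ 0.7600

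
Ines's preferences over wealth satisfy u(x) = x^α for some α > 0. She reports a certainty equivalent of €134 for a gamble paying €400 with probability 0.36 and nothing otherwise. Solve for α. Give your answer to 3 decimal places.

α ≈ 0.934

The lottery's expected utility is 0.36·u(400) + 0.64·u(0) = 0.36·400^α (since u(0) = 0 for α > 0).
Setting u(134) equal to that: 134^α = 0.36·400^α ⇒ (134/400)^α = 0.36.
Taking logs: α·ln(134/400) = ln(0.36), so α = -1.021651 / -1.093625 ≈ 0.934.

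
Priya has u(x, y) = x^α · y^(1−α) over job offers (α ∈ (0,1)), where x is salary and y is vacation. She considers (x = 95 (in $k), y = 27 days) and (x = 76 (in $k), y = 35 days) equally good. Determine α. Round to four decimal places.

α ≈ 0.5377

Set the two utilities equal: 95^α·27^(1−α) = 76^α·35^(1−α).
Taking logs: α·ln 95 + (1−α)·ln 27 = α·ln 76 + (1−α)·ln 35, i.e. α·0.2231436 = (1−α)·0.2595112.
With A = 0.2231436 and B = 0.2595112: α·A = (1−α)·B, so α = B/(A+B) = 0.2595112/0.4826548 ≈ 0.5377.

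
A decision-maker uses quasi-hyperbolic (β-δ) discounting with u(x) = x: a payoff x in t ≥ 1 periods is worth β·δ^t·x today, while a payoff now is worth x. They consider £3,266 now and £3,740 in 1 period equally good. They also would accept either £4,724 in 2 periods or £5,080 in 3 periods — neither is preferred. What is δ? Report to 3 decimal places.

δ ≈ 0.930

The second indifference involves only future payoffs, so β cancels: β·δ^2·4724 = β·δ^3·5080, giving δ = 4724/5080 = 0.92992.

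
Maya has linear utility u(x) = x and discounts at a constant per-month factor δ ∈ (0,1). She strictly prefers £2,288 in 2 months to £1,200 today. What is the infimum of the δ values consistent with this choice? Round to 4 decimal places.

δ > 0.7242

Comparing present values: 1200 < δ^2·2288.
Hence δ^2 > 1200/2288 = 0.52448, and x ↦ x^(1/2) is increasing on (0,∞).
δ > 0.52448^(1/2) = 0.7242.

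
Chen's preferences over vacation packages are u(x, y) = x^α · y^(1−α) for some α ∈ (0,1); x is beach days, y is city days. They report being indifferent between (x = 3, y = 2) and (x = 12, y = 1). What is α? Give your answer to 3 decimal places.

α ≈ 0.333

Set the two utilities equal: 3^α·2^(1−α) = 12^α·1^(1−α).
Taking logs: α·ln 3 + (1−α)·ln 2 = α·ln 12 + (1−α)·ln 1, i.e. α·-1.386294 = (1−α)·-0.693147.
So α/(1−α) = (-0.693147)/(-1.386294) = 0.500000, and α = 0.500000/1.500000 ≈ 0.333.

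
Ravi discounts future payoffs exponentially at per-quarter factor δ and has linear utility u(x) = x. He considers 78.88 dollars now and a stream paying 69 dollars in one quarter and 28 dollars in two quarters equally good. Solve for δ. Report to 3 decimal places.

δ ≈ 0.850

Equating present values: 78.88 = 69δ + 28δ².
Rearranged: 28δ² + 69δ − 78.88 = 0.
δ = (−69 + √(69² + 4·28·78.88)) / (2·28) = (−69 + √13595.56) / 56 ≈ 0.850.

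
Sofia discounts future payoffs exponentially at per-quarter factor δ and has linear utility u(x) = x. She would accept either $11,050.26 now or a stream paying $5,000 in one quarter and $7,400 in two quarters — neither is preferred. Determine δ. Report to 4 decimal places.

The stream is worth 5000δ + 7400δ² today, so 5000δ + 7400δ² = 11050.26.
Rearranged: 7400δ² + 5000δ − 11050.26 = 0.
δ = (−5000 + √(5000² + 4·7400·11050.26)) / (2·7400) = (−5000 + √352087696.00) / 14800 ≈ 0.9300.

δ ≈ 0.9300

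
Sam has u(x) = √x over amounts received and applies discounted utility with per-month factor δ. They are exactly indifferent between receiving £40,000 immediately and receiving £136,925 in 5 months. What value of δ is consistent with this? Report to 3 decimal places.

Indifference means u(40000) = δ^5 · u(136925), so δ^5 = u(40000)/u(136925).
Since u(x) = √x, δ^5 = √(40000/136925) = 0.54049.
Hence δ = (0.54049)^(1/5) = 0.88421.

δ ≈ 0.884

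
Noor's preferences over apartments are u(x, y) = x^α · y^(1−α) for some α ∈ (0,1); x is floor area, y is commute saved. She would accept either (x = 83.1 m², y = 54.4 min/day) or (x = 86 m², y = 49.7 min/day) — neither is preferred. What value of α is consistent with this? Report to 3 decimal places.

α ≈ 0.725

Set the two utilities equal: 83.1^α·54.4^(1−α) = 86^α·49.7^(1−α).
Rearrange to (83.1/86)^α = (49.7/54.4)^(1−α) and take logs: α·-0.034303 = (1−α)·-0.090359.
So α/(1−α) = (-0.090359)/(-0.034303) = 2.634143, and α = 2.634143/3.634143 ≈ 0.725.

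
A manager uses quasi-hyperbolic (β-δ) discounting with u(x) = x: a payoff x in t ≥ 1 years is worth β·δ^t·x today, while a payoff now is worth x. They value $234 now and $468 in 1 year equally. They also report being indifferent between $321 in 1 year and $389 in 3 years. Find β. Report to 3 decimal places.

β ≈ 0.550

Both payoffs in the second observation are in the future, so β drops out: δ^1·321 = δ^3·389 ⇒ δ^2 = 321/389 = 0.82519, so δ = 0.90840.
Now use the now-vs-future pair: 234 = β·δ·468 gives β = 234/(0.90840·468) ≈ 0.550.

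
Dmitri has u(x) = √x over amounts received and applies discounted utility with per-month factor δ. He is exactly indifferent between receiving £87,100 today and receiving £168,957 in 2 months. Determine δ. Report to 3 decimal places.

δ ≈ 0.847

Indifference means u(87100) = δ^2 · u(168957), so δ^2 = u(87100)/u(168957).
Since u(x) = √x, δ^2 = √(87100/168957) = 0.71799.
Taking the square root: δ = 0.71799^(1/2) ≈ 0.847.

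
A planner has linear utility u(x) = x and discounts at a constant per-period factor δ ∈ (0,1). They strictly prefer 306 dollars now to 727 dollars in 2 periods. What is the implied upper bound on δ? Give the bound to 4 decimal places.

Under u(x) = x this choice says 306 > δ^2·727.
So δ^2 < 306/727 = 0.42091; taking the square root of both positive sides preserves the inequality.
δ < 0.42091^(1/2) = 0.6488.

δ < 0.6488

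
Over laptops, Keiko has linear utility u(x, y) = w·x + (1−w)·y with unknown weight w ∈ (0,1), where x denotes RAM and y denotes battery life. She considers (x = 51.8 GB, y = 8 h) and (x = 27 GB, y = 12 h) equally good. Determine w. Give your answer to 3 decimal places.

w = 0.139

Equating utilities: w·51.8 + (1−w)·8 = w·27 + (1−w)·12.
Rearranging, 24.8·w − 4·(1−w) = 0.
So w/(1−w) = 4/24.8 = 0.1613, giving w = 4/(24.8+4) = 0.139.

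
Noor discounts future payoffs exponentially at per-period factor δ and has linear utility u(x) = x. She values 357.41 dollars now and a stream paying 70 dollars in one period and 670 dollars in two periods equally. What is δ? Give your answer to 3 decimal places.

The stream is worth 70δ + 670δ² today, so 70δ + 670δ² = 357.41.
So 670δ² + 70δ − 357.41 = 0.
By the quadratic formula (taking the positive root), δ = (−70 + √962758.80) / 1340 ≈ 0.680.

δ ≈ 0.680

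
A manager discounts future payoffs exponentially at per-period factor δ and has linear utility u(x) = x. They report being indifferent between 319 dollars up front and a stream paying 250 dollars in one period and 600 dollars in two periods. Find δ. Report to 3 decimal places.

Equating present values: 319 = 250δ + 600δ².
So 600δ² + 250δ − 319 = 0.
δ = (−250 + √(250² + 4·600·319)) / (2·600) = (−250 + √828100.00) / 1200 ≈ 0.550.

δ ≈ 0.550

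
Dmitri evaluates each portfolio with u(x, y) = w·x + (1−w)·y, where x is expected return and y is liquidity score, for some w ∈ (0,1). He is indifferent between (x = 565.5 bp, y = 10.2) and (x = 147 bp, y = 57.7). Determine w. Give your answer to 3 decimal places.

w = 0.102

Indifference: w·565.5 + (1−w)·10.2 = w·147 + (1−w)·57.7.
w·(565.5−147) = (1−w)·(57.7−10.2), i.e. w·418.5 = (1−w)·47.5.
Hence w = 47.5/(418.5+47.5) = 47.5/466 = 0.102.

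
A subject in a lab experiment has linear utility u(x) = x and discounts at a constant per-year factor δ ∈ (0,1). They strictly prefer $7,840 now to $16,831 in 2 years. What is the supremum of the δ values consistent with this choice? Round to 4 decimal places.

Under u(x) = x this choice says 7840 > δ^2·16831.
Dividing by 16831: δ^2 < 0.46581. Both sides are positive, so the square root keeps the direction.
δ < (7840/16831)^(1/2) ≈ 0.6825.

δ < 0.6825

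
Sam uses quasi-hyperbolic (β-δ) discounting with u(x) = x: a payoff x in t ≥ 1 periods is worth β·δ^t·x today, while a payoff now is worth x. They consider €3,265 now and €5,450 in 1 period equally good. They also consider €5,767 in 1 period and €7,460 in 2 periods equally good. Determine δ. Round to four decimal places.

δ ≈ 0.7731

The second indifference involves only future payoffs, so β cancels: β·δ^1·5767 = β·δ^2·7460, giving δ = 5767/7460 = 0.77306.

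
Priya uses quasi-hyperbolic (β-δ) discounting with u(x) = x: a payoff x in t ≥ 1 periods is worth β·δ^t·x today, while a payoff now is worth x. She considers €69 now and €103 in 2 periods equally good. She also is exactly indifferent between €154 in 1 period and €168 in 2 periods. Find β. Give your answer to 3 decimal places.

The second indifference involves only future payoffs, so β cancels: β·δ^1·154 = β·δ^2·168, giving δ = 154/168 = 0.91667.
The first indifference: 69 = β·δ^2·103, so β = 69/(δ^2·103) = 69/(0.84028·103) ≈ 0.797.

β ≈ 0.797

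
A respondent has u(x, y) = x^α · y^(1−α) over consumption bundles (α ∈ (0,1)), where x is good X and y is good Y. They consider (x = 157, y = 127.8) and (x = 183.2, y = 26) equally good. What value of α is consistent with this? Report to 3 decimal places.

Indifference: 157^α · 127.8^(1−α) = 183.2^α · 26^(1−α).
Taking logs: α·ln 157 + (1−α)·ln 127.8 = α·ln 183.2 + (1−α)·ln 26, i.e. α·-0.154333 = (1−α)·-1.592370.
Thus α·(-1.746703) = -1.592370, so α = -1.592370/-1.746703 ≈ 0.912.

α ≈ 0.912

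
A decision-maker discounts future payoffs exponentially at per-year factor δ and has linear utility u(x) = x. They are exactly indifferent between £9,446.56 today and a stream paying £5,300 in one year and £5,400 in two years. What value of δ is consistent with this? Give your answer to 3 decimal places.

The stream is worth 5300δ + 5400δ² today, so 5300δ + 5400δ² = 9446.56.
That is, 5400δ² + 5300δ − 9446.56 = 0, a quadratic in δ.
δ = (−5300 + √(5300² + 4·5400·9446.56)) / (2·5400) = (−5300 + √232135696.00) / 10800 ≈ 0.920.

δ ≈ 0.920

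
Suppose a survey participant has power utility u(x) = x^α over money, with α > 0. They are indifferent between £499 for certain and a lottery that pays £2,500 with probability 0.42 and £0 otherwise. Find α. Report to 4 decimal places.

EU(lottery) = 0.42·2500^α + 0.58·0 = 0.42·2500^α.
Setting u(499) equal to that: 499^α = 0.42·2500^α ⇒ (499/2500)^α = 0.42.
Taking logs: α·ln(499/2500) = ln(0.42), so α = -0.8675006 / -1.6114399 ≈ 0.5383.

α ≈ 0.5383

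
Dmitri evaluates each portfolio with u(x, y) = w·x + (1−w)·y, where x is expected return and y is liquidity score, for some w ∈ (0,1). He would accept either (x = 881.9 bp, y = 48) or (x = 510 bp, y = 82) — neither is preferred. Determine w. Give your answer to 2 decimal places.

w = 0.08

Indifference: w·881.9 + (1−w)·48 = w·510 + (1−w)·82.
Rearranging, 371.9·w − 34·(1−w) = 0.
Hence w = 34/(371.9+34) = 34/405.9 = 0.08.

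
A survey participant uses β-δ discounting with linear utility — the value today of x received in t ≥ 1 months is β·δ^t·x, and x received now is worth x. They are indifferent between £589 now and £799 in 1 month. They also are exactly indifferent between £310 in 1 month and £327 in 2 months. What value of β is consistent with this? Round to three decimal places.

The second indifference involves only future payoffs, so β cancels: β·δ^1·310 = β·δ^2·327, giving δ = 310/327 = 0.94801.
Substituting δ into 589 = β·δ·799: β = 589/(757.462) ≈ 0.778.

β ≈ 0.778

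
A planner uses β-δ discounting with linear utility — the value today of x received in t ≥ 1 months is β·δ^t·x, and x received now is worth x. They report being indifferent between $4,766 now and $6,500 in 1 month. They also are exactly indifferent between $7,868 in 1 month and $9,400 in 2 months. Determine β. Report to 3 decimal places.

β ≈ 0.876

The second indifference involves only future payoffs, so β cancels: β·δ^1·7868 = β·δ^2·9400, giving δ = 7868/9400 = 0.83702.
The first indifference: 4766 = β·δ·6500, so β = 4766/(δ·6500) = 4766/(0.83702·6500) ≈ 0.876.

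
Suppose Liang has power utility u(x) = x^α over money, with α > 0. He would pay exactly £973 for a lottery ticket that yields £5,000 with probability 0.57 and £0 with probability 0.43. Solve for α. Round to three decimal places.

α ≈ 0.343

EU(lottery) = 0.57·5000^α + 0.43·0 = 0.57·5000^α.
Setting u(973) equal to that: 973^α = 0.57·5000^α ⇒ (973/5000)^α = 0.57.
α = ln(0.57) / ln(973/5000) = -0.562119/-1.636809 ≈ 0.343.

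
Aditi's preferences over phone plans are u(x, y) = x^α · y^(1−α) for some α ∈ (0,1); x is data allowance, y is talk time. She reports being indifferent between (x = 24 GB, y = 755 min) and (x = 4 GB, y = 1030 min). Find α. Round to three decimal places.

The Cobb–Douglas utilities coincide, so 24^α·755^(1−α) = 4^α·1030^(1−α).
Taking logs: α·ln 24 + (1−α)·ln 755 = α·ln 4 + (1−α)·ln 1030, i.e. α·1.791759 = (1−α)·0.310596.
So α/(1−α) = (0.310596)/(1.791759) = 0.173347, and α = 0.173347/1.173347 ≈ 0.148.

α ≈ 0.148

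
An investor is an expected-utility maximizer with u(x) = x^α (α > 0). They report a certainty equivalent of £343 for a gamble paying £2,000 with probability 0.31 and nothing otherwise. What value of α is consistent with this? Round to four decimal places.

Since u(0) = 0, the lottery's EU is 0.31·2000^α.
Setting u(343) equal to that: 343^α = 0.31·2000^α ⇒ (343/2000)^α = 0.31.
α = ln(0.31) / ln(343/2000) = -1.1711830/-1.7631720 ≈ 0.6642.

α ≈ 0.6642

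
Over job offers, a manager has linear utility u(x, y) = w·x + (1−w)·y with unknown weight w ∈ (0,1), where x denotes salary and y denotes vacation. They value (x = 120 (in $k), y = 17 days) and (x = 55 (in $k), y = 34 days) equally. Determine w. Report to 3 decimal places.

w = 0.207

u(120,17) = u(55,34) means w·120 + (1−w)·17 = w·55 + (1−w)·34.
Collecting terms: w·65 = (1−w)·17.
Hence w = 17/(65+17) = 17/82 = 0.207.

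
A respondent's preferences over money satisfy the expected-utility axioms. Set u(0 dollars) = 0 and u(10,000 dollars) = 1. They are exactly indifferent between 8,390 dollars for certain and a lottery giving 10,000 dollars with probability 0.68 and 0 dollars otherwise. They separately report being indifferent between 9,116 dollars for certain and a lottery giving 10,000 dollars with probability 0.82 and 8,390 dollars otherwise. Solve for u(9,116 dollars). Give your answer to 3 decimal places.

The first gamble pins u(8,390 dollars): it must equal 0.68·1 + 0.32·0 = 0.68.
The second indifference gives u(9,116 dollars) = 0.82·u(10,000 dollars) + 0.18·u(8,390 dollars) = 0.82·1.00 + 0.18·0.68 = 0.9424.

0.942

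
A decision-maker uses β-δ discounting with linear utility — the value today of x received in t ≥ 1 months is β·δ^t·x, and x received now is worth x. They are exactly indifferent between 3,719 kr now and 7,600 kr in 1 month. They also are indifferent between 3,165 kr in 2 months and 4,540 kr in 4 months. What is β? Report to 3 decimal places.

β ≈ 0.586

Both payoffs in the second observation are in the future, so β drops out: δ^2·3165 = δ^4·4540 ⇒ δ^2 = 3165/4540 = 0.69714, so δ = 0.83495.
Now use the now-vs-future pair: 3719 = β·δ·7600 gives β = 3719/(0.83495·7600) ≈ 0.586.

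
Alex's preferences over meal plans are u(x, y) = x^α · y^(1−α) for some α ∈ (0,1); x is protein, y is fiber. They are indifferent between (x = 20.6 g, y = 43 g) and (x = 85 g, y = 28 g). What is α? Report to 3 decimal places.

Set the two utilities equal: 20.6^α·43^(1−α) = 85^α·28^(1−α).
Taking logs: α·ln 20.6 + (1−α)·ln 43 = α·ln 85 + (1−α)·ln 28, i.e. α·-1.417360 = (1−α)·-0.428996.
So α/(1−α) = (-0.428996)/(-1.417360) = 0.302673, and α = 0.302673/1.302673 ≈ 0.232.

α ≈ 0.232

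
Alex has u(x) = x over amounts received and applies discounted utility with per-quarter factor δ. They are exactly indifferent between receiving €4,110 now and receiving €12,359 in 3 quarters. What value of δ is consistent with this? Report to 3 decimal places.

Indifference means u(4110) = δ^3 · u(12359), so δ^3 = u(4110)/u(12359).
With u(x) = x: δ^3 = 4110/12359 = 0.33255.
Hence δ = (0.33255)^(1/3) = 0.69282.

δ ≈ 0.693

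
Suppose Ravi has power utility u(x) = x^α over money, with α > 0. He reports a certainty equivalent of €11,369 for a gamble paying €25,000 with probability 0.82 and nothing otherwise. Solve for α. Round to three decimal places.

α ≈ 0.252

Since u(0) = 0, the lottery's EU is 0.82·25000^α.
Indifference: 11369^α = 0.82·25000^α, so (11369/25000)^α = 0.82.
Take logs: α = ln 0.82 / ln(11369/25000) ≈ 0.25185.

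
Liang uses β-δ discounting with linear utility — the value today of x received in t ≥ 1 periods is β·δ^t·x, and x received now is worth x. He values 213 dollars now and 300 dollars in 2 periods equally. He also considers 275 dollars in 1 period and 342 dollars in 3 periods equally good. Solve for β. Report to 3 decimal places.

The second indifference involves only future payoffs, so β cancels: β·δ^1·275 = β·δ^3·342, giving δ^2 = 275/342 = 0.80409, so δ = 0.89671.
Substituting δ into 213 = β·δ^2·300: β = 213/(241.228) ≈ 0.883.

β ≈ 0.883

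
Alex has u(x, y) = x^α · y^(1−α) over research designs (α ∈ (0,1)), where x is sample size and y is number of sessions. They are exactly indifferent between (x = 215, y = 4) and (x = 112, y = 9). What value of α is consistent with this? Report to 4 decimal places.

Indifference: 215^α · 4^(1−α) = 112^α · 9^(1−α).
Rearrange to (215/112)^α = (9/4)^(1−α) and take logs: α·0.6521392 = (1−α)·0.8109302.
With A = 0.6521392 and B = 0.8109302: α·A = (1−α)·B, so α = B/(A+B) = 0.8109302/1.4630694 ≈ 0.5543.

α ≈ 0.5543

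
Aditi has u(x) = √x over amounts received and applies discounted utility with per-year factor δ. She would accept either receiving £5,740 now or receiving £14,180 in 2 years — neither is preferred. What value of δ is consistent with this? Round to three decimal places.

Indifference means u(5740) = δ^2 · u(14180), so δ^2 = u(5740)/u(14180).
With u(x) = √x: δ^2 = √5740/√14180 = √(5740/14180) = 0.63624.
Hence δ = (0.63624)^(1/2) = 0.79764.

δ ≈ 0.798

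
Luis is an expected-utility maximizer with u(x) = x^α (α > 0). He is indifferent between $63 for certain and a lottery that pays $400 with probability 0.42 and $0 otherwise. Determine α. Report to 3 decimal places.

EU(lottery) = 0.42·400^α + 0.58·0 = 0.42·400^α.
Equating: 63^α = 0.42·400^α, i.e. 0.1575^α = 0.42.
α = ln(0.42) / ln(63/400) = -0.867501/-1.848330 ≈ 0.469.

α ≈ 0.469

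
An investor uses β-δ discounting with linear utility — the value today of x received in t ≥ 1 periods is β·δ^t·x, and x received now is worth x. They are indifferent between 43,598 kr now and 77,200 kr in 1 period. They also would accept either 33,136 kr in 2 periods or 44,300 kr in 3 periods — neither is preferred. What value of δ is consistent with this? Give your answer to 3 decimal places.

δ ≈ 0.748

The second indifference involves only future payoffs, so β cancels: β·δ^2·33136 = β·δ^3·44300, giving δ = 33136/44300 = 0.74799.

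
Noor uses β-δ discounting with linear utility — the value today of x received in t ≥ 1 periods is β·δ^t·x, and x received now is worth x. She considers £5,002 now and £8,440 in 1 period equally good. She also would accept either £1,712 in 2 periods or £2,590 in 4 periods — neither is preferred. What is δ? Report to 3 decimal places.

The second indifference involves only future payoffs, so β cancels: β·δ^2·1712 = β·δ^4·2590, giving δ^2 = 1712/2590 = 0.66100, so δ = 0.81302.

δ ≈ 0.813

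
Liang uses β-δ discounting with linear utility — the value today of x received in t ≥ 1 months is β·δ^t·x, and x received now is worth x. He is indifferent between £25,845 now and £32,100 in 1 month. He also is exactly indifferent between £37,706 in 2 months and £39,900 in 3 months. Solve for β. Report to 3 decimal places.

β ≈ 0.852

From the later pair, β·δ^2·37706 = β·δ^3·39900; dividing through, δ = 37706/39900 = 0.94501.
Now use the now-vs-future pair: 25845 = β·δ·32100 gives β = 25845/(0.94501·32100) ≈ 0.852.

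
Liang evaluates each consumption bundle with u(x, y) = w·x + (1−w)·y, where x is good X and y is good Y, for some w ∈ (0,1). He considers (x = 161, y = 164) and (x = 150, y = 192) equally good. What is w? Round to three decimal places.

Indifference: w·161 + (1−w)·164 = w·150 + (1−w)·192.
w·(161−150) = (1−w)·(192−164), i.e. w·11 = (1−w)·28.
Hence w = 28/(11+28) = 28/39 = 0.718.

w = 0.718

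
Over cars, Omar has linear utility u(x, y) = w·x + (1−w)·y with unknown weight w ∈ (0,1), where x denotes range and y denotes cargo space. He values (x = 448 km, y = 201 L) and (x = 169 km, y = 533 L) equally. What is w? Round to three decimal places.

w = 0.543

Indifference: w·448 + (1−w)·201 = w·169 + (1−w)·533.
Collecting terms: w·279 = (1−w)·332.
The marginal rate of substitution is 332/279, so w = 332/(279+332) = 0.543.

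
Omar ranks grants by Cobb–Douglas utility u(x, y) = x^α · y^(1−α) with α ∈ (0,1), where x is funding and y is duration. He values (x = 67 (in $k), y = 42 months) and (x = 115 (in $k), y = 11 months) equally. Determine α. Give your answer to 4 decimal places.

Set the two utilities equal: 67^α·42^(1−α) = 115^α·11^(1−α).
Taking logs: α·ln 67 + (1−α)·ln 42 = α·ln 115 + (1−α)·ln 11, i.e. α·-0.5402395 = (1−α)·-1.3397743.
So α/(1−α) = (-1.3397743)/(-0.5402395) = 2.4799636, and α = 2.4799636/3.4799636 ≈ 0.7126.

α ≈ 0.7126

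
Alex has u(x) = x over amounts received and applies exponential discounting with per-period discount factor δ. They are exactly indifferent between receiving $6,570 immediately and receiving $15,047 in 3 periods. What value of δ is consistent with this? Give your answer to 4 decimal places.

δ ≈ 0.7586

Indifference means u(6570) = δ^3 · u(15047), so δ^3 = u(6570)/u(15047).
With u(x) = x: δ^3 = 6570/15047 = 0.43663.
Hence δ = (0.43663)^(1/3) = 0.758645.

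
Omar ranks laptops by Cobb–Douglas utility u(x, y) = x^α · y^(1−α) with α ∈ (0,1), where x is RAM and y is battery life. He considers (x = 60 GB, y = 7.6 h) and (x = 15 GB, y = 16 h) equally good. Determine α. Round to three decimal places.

α ≈ 0.349

Indifference: 60^α · 7.6^(1−α) = 15^α · 16^(1−α).
Rearrange to (60/15)^α = (16/7.6)^(1−α) and take logs: α·1.386294 = (1−α)·0.744440.
With A = 1.386294 and B = 0.744440: α·A = (1−α)·B, so α = B/(A+B) = 0.744440/2.130734 ≈ 0.349.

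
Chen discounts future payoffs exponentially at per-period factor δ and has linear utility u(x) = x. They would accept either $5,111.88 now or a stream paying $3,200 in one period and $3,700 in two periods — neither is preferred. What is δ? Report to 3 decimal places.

δ ≈ 0.820

Equating present values: 5111.88 = 3200δ + 3700δ².
That is, 3700δ² + 3200δ − 5111.88 = 0, a quadratic in δ.
δ = (−3200 + √(3200² + 4·3700·5111.88)) / (2·3700) = (−3200 + √85895824.00) / 7400 ≈ 0.820.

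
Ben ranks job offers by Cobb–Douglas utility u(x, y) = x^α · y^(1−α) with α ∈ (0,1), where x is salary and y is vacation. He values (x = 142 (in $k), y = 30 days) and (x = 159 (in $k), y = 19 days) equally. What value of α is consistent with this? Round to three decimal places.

The Cobb–Douglas utilities coincide, so 142^α·30^(1−α) = 159^α·19^(1−α).
Rearrange to (142/159)^α = (19/30)^(1−α) and take logs: α·-0.113077 = (1−α)·-0.456758.
Thus α·(-0.569835) = -0.456758, so α = -0.456758/-0.569835 ≈ 0.802.

α ≈ 0.802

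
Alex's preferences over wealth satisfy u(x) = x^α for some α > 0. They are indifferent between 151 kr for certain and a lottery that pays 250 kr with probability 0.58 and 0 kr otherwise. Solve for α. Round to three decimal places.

EU(lottery) = 0.58·250^α + 0.42·0 = 0.58·250^α.
Setting u(151) equal to that: 151^α = 0.58·250^α ⇒ (151/250)^α = 0.58.
α = ln(0.58) / ln(151/250) = -0.544727/-0.504181 ≈ 1.080.

α ≈ 1.080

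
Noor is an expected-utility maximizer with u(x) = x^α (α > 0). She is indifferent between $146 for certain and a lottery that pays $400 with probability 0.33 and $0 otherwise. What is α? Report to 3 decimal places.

The lottery's expected utility is 0.33·u(400) + 0.67·u(0) = 0.33·400^α (since u(0) = 0 for α > 0).
Indifference: 146^α = 0.33·400^α, so (146/400)^α = 0.33.
Take logs: α = ln 0.33 / ln(146/400) ≈ 1.10002.

α ≈ 1.100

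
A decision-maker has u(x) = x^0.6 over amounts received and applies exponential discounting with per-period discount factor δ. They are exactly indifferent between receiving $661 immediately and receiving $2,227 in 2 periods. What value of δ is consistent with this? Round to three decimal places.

δ ≈ 0.695

Equating discounted utilities: u(661) = δ^2·u(2227) ⇒ δ^2 = u(661)/u(2227).
With u(x) = x^0.6: δ^2 = 661^0.6/2227^0.6 = (661/2227)^0.6 = 0.48249.
Taking the square root: δ = 0.48249^(1/2) ≈ 0.695.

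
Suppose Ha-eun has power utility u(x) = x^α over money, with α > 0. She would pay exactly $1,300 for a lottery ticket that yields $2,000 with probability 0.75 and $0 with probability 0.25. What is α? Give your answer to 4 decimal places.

EU(lottery) = 0.75·2000^α + 0.25·0 = 0.75·2000^α.
Equating: 1300^α = 0.75·2000^α, i.e. 0.6500^α = 0.75.
Taking logs: α·ln(1300/2000) = ln(0.75), so α = -0.2876821 / -0.4307829 ≈ 0.6678.

α ≈ 0.6678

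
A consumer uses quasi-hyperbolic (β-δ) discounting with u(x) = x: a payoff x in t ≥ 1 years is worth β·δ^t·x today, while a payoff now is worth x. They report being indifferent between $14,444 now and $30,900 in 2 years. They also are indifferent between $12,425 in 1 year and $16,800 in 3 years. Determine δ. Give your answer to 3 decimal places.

δ ≈ 0.860

Both payoffs in the second observation are in the future, so β drops out: δ^1·12425 = δ^3·16800 ⇒ δ^2 = 12425/16800 = 0.73958, so δ = 0.85999.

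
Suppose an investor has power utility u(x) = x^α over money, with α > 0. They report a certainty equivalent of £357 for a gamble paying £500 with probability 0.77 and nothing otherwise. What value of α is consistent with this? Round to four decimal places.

EU(lottery) = 0.77·500^α + 0.23·0 = 0.77·500^α.
Setting u(357) equal to that: 357^α = 0.77·500^α ⇒ (357/500)^α = 0.77.
Taking logs: α·ln(357/500) = ln(0.77), so α = -0.2613648 / -0.3368723 ≈ 0.7759.

α ≈ 0.7759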